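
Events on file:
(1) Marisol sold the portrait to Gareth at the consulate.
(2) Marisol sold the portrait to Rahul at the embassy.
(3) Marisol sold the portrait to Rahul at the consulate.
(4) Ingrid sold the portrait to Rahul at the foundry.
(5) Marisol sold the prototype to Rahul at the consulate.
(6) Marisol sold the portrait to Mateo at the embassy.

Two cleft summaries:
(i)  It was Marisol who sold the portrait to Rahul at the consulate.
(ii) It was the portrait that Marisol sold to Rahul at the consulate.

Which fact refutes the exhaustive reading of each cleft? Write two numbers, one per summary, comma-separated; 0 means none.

0, 5

Summary (i) focuses "Marisol" (the agent); background the portrait as thing and Rahul as recipient and at the consulate as setting. No fact matches that background with a different agent, so 0.
Summary (ii) focuses "the portrait" (the thing); background Marisol as agent and Rahul as recipient and at the consulate as setting. Fact (5) matches that background with thing = the prototype — refutes (ii).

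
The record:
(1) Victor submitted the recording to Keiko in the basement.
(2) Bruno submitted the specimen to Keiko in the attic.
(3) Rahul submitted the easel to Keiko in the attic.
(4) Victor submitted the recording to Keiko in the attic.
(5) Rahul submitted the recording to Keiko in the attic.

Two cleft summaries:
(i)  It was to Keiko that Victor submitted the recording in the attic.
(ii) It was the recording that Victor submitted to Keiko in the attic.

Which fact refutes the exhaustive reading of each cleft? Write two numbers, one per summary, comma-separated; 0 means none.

Summary (i) focuses "Keiko" (the recipient); background agent = Victor, thing = the recording, setting = in the attic. No fact matches that background with a different recipient, so 0.
Summary (ii) focuses "the recording" (the thing); background agent = Victor, recipient = Keiko, setting = in the attic. No fact matches that background with a different thing, so 0.

0, 0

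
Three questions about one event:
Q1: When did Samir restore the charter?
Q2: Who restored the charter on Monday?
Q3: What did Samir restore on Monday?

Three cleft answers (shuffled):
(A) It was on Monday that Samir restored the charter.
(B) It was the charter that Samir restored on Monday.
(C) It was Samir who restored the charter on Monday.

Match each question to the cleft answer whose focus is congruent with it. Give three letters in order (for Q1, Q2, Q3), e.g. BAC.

Q1 asks about the time; cleft (A) focuses "on Monday", which is the time — so Q1 → A.
Q2 asks about the subject (agent); cleft (C) focuses "Samir", which is the subject (agent) — so Q2 → C.
Q3 asks about the direct object; cleft (B) focuses "the charter", which is the direct object — so Q3 → B.
Mapping: Q1→A, Q2→C, Q3→B.

ACB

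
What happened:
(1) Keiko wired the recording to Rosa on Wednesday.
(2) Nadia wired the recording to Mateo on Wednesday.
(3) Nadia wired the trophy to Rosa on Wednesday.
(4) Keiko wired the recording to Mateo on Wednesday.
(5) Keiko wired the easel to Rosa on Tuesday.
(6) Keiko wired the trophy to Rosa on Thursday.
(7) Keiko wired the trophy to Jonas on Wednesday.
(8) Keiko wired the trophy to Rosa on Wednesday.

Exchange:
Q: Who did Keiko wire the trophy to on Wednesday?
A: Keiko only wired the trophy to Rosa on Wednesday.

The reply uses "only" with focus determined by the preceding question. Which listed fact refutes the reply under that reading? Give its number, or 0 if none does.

7

Answering "Who did ... to ...?" puts focus on the recipient — here, "Rosa".
"Only" then excludes alternative recipients while the background — same agent, thing, setting (Keiko / the trophy / on Wednesday) — is held fixed.
Fact (7) keeps same agent, thing, setting (Keiko / the trophy / on Wednesday) but has recipient = Jonas; that refutes the reply.
(Fact (1) would refute a reading with focus on the thing — but that is not what the question asks.)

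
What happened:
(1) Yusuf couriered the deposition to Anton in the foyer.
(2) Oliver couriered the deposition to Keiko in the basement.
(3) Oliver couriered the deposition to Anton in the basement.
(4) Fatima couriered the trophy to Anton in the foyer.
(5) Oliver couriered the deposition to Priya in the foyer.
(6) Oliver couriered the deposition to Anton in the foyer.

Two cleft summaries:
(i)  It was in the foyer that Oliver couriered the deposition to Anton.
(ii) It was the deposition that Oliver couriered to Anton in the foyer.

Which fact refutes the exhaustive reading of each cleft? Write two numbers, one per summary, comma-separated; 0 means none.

(i): focus "in the foyer". Looking for Oliver as agent and the deposition as thing and Anton as recipient with some other setting — fact (3) has in the basement there. Refuted.
(ii): focus "the deposition". No fact shares Oliver as agent and Anton as recipient and in the foyer as setting with a different thing. 0.

3, 0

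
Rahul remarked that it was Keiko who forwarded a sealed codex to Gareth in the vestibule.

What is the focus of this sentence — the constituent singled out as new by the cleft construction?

In an it-cleft "It was X that/who ...", the clefted constituent X is the focus; the that/who-clause expresses the presupposed open proposition.
Here the focus is "Keiko". The backgrounded (presupposed) material includes "a sealed codex", "to Gareth" and "in the vestibule".

Keiko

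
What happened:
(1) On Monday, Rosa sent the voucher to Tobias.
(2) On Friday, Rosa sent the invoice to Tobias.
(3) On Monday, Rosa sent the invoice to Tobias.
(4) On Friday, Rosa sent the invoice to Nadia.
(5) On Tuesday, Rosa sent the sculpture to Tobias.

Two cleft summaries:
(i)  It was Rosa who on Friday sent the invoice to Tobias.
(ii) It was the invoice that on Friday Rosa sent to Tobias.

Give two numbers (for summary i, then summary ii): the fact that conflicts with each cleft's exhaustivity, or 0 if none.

Summary (i) focuses "Rosa" (the agent); background the invoice as thing and Tobias as recipient and on Friday as setting. No fact matches that background with a different agent, so 0.
Summary (ii) focuses "the invoice" (the thing); background Rosa as agent and Tobias as recipient and on Friday as setting. No fact matches that background with a different thing, so 0.

0, 0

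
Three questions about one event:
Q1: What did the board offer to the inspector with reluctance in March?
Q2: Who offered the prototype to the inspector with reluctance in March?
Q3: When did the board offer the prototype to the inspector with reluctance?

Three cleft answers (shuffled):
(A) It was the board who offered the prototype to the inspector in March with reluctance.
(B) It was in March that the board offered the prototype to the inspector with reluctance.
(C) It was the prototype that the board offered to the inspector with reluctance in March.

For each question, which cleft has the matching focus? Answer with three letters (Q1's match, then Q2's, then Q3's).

CAB

Q1 asks about the direct object; cleft (C) focuses "the prototype", which is the direct object — so Q1 → C.
Q2 asks about the subject (agent); cleft (A) focuses "the board", which is the subject (agent) — so Q2 → A.
Q3 asks about the time; cleft (B) focuses "in March", which is the time — so Q3 → B.
Mapping: Q1→C, Q2→A, Q3→B.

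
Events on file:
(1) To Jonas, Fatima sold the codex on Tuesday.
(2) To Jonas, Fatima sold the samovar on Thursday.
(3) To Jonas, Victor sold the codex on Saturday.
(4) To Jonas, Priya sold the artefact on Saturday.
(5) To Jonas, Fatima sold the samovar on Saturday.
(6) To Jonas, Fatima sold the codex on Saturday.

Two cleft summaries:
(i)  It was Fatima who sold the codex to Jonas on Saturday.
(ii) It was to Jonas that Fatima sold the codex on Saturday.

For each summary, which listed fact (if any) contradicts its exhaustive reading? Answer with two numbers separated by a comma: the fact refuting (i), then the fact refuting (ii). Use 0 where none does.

(i): focus "Fatima". Looking for thing = the codex, recipient = Jonas, setting = on Saturday with some other agent — fact (3) has Victor there. Refuted.
(ii): focus "Jonas". No fact shares agent = Fatima, thing = the codex, setting = on Saturday with a different recipient. 0.

3, 0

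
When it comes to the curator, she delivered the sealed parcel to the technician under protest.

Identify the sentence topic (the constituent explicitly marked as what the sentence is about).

The construction explicitly marks "the curator" as what the sentence is about — the topic.
The remainder of the clause is the comment (what is said about the topic).

the curator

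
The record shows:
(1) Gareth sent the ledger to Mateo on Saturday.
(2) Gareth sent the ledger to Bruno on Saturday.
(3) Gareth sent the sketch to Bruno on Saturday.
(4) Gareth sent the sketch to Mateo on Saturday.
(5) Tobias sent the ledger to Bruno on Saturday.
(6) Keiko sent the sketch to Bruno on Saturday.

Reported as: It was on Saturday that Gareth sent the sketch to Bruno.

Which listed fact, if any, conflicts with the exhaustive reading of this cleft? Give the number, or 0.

0

The cleft puts "on Saturday" in focus and presupposes the open proposition with same agent, thing, recipient (Gareth / the sketch / Bruno).
Exhaustivity: on Saturday is the only setting satisfying that background.
No listed fact matches the background with a different setting. Exhaustivity holds.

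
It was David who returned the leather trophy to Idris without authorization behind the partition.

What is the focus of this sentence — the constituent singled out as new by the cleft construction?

David

In an it-cleft "It was X that/who ...", the clefted constituent X is the focus; the that/who-clause expresses the presupposed open proposition.
Here the focus is "David". The backgrounded (presupposed) material includes "the leather trophy", "to Idris", "behind the partition" and "without authorization".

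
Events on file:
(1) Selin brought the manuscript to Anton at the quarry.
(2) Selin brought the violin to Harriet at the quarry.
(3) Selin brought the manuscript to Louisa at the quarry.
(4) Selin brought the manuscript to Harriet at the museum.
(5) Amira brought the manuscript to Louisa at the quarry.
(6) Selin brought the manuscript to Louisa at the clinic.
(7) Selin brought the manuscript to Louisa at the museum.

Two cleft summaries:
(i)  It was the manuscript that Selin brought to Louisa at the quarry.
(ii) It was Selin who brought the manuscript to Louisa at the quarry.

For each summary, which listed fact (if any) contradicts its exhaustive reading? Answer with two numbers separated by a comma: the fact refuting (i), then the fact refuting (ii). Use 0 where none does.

0, 5

Summary (i) focuses "the manuscript" (the thing); background Selin as agent and Louisa as recipient and at the quarry as setting. No fact matches that background with a different thing, so 0.
Summary (ii) focuses "Selin" (the agent); background the manuscript as thing and Louisa as recipient and at the quarry as setting. Fact (5) matches that background with agent = Amira — refutes (ii).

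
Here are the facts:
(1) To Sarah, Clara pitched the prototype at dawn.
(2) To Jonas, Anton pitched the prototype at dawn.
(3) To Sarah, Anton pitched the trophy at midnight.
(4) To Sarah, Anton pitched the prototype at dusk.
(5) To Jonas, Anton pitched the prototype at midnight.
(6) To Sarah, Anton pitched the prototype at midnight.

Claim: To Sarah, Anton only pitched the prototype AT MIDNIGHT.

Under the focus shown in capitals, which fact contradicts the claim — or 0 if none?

4

The capitals mark "at midnight" as focus. So "only" rules out other settings, with the rest (Anton as agent and the prototype as thing and Sarah as recipient) as background.
Fact (4) shares the background but differs in setting (at dusk) — a counterexample.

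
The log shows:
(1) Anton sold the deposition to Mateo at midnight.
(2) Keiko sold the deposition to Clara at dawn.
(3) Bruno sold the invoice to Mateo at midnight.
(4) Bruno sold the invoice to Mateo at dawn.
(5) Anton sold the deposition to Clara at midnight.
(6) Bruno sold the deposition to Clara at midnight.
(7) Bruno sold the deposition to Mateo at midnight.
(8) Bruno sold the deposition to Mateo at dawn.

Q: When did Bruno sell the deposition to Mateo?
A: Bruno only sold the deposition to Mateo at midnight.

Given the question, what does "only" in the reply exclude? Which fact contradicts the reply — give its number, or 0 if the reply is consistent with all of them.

Answering "When did ...?" puts focus on the setting — here, "at midnight".
"Only" then excludes alternative settings while the background — Bruno as agent and the deposition as thing and Mateo as recipient — is held fixed.
Fact (8) keeps Bruno as agent and the deposition as thing and Mateo as recipient but has setting = at dawn; that refutes the reply.
(Fact (3) would refute a reading with focus on the thing — but that is not what the question asks.)

8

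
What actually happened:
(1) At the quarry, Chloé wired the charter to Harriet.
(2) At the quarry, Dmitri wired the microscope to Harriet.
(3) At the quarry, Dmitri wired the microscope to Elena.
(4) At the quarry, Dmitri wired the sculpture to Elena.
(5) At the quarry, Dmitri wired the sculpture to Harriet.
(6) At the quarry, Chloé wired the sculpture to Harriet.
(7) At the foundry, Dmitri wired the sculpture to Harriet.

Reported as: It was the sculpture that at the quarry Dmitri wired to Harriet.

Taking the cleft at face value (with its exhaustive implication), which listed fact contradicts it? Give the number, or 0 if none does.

Focus of the cleft: "the sculpture" (the thing). Presupposed background: same agent, recipient, setting (Dmitri / Harriet / at the quarry).
Exhaustivity: the sculpture is the only thing satisfying that background.
Fact (2) shares the background but with thing = the microscope; exhaustivity is violated.

2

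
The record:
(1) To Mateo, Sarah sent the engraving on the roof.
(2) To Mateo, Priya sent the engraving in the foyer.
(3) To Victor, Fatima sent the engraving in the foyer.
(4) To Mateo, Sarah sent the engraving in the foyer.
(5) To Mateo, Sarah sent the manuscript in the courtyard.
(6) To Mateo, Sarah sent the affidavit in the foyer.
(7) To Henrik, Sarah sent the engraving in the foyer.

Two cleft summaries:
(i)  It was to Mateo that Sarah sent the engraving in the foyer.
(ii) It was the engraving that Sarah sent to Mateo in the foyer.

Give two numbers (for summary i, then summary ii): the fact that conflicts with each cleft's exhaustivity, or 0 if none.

(i): focus "Mateo". Looking for same agent, thing, setting (Sarah / the engraving / in the foyer) with some other recipient — fact (7) has Henrik there. Refuted.
(ii): focus "the engraving". Looking for same agent, recipient, setting (Sarah / Mateo / in the foyer) with some other thing — fact (6) has the affidavit there. Refuted.

7, 6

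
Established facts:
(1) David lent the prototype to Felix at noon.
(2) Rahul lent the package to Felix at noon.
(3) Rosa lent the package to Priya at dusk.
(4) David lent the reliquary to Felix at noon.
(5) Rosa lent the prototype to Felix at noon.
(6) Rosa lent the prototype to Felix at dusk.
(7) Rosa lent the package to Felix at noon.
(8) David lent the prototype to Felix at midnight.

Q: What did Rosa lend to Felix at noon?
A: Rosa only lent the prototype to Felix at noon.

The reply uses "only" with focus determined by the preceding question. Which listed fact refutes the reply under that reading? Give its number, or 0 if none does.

The question "What did ...?" targets the thing, so in the reply the focus falls on "the prototype".
"Only" then excludes alternative things while the background — agent = Rosa, recipient = Felix, setting = at noon — is held fixed.
Fact (7) shares the background with a different thing (the package) — counterexample.
(Fact (6) would refute a reading with focus on the setting — but that is not what the question asks.)

7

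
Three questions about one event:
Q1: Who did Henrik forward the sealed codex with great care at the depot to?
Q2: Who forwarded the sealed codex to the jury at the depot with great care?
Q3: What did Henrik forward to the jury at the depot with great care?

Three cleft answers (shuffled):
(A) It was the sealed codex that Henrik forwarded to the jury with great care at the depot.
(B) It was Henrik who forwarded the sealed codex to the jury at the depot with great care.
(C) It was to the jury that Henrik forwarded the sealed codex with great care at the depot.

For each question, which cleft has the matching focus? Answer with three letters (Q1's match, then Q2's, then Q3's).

Q1 asks about the recipient; cleft (C) focuses "to the jury", which is the recipient — so Q1 → C.
Q2 asks about the subject (agent); cleft (B) focuses "Henrik", which is the subject (agent) — so Q2 → B.
Q3 asks about the direct object; cleft (A) focuses "the sealed codex", which is the direct object — so Q3 → A.
Mapping: Q1→C, Q2→B, Q3→A.

CBA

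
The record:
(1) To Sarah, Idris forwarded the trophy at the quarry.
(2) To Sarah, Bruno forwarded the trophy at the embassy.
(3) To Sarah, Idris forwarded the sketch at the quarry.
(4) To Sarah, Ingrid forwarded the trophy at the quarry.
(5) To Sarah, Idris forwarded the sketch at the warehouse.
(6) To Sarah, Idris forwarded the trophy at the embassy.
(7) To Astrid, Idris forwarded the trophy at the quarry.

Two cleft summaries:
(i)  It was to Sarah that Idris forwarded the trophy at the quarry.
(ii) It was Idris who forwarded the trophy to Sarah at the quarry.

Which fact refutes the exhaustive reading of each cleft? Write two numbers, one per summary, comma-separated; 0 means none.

7, 4

(i): focus "Sarah". Looking for same agent, thing, setting (Idris / the trophy / at the quarry) with some other recipient — fact (7) has Astrid there. Refuted.
(ii): focus "Idris". Looking for same thing, recipient, setting (the trophy / Sarah / at the quarry) with some other agent — fact (4) has Ingrid there. Refuted.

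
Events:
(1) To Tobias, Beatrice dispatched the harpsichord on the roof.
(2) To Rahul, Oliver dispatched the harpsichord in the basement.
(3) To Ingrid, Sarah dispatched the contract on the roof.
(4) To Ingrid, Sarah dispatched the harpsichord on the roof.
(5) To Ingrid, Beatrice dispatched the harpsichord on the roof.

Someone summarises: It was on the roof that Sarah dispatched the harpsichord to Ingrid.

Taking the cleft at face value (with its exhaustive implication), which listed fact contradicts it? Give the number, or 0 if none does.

0

The cleft puts "on the roof" in focus and presupposes the open proposition with agent = Sarah, thing = the harpsichord, recipient = Ingrid.
The exhaustive reading says no other setting fits that background.
Every other fact differs from the presupposition on some backgrounded slot, so none challenges the exhaustivity.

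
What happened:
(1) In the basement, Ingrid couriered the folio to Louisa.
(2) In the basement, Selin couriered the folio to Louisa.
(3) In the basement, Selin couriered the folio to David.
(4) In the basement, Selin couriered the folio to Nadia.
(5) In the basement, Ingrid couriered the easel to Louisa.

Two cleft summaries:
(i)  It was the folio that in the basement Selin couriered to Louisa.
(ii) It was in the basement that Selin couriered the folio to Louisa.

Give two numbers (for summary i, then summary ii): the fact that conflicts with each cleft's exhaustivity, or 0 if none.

(i): focus "the folio". No fact shares same agent, recipient, setting (Selin / Louisa / in the basement) with a different thing. 0.
(ii): focus "in the basement". No fact shares same agent, thing, recipient (Selin / the folio / Louisa) with a different setting. 0.

0, 0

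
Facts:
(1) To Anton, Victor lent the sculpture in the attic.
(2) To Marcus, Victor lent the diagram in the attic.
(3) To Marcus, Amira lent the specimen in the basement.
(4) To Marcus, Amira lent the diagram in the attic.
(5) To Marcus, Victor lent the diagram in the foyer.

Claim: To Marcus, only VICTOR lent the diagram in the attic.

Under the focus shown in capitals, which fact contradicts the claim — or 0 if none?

The capitals mark "Victor" as focus. So "only" rules out other agents, with the rest (same thing, recipient, setting (the diagram / Marcus / in the attic)) as background.
Fact (4) matches on same thing, recipient, setting (the diagram / Marcus / in the attic), but has agent = Amira instead. That refutes the claim.

4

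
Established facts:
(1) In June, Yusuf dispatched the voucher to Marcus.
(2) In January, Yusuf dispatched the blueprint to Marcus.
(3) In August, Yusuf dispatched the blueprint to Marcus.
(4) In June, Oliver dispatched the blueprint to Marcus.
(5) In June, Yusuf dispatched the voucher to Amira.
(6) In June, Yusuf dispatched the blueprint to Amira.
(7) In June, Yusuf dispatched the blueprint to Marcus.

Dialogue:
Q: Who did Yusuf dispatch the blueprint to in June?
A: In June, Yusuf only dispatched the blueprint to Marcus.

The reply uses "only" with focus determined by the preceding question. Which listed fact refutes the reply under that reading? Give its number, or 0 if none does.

The question "Who did ... to ...?" targets the recipient, so in the reply the focus falls on "Marcus".
"Only" then excludes alternative recipients while the background — same agent, thing, setting (Yusuf / the blueprint / in June) — is held fixed.
Fact (6) keeps same agent, thing, setting (Yusuf / the blueprint / in June) but has recipient = Amira; that refutes the reply.
(Fact (2) would refute a reading with focus on the setting — but that is not what the question asks.)

6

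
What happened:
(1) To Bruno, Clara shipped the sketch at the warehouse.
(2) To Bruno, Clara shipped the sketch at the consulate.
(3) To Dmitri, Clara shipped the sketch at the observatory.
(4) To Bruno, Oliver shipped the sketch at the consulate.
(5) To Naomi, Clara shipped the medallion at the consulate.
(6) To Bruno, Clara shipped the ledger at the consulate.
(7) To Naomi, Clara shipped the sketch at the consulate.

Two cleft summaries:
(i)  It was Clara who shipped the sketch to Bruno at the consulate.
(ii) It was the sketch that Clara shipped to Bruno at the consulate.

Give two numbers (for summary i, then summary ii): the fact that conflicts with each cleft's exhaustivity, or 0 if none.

4, 6

Summary (i) focuses "Clara" (the agent); background same thing, recipient, setting (the sketch / Bruno / at the consulate). Fact (4) matches that background with agent = Oliver — refutes (i).
Summary (ii) focuses "the sketch" (the thing); background same agent, recipient, setting (Clara / Bruno / at the consulate). Fact (6) matches that background with thing = the ledger — refutes (ii).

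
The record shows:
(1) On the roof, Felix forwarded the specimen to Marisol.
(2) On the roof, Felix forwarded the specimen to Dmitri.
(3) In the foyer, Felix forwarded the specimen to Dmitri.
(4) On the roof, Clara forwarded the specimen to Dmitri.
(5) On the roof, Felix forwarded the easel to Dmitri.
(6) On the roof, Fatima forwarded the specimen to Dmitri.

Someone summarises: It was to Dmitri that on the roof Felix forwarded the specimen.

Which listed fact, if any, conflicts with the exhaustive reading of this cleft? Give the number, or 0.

1

Focus of the cleft: "Dmitri" (the recipient). Presupposed background: same agent, thing, setting (Felix / the specimen / on the roof).
The exhaustive reading says no other recipient fits that background.
But fact (1) also has same agent, thing, setting (Felix / the specimen / on the roof), with recipient = Marisol — so the exhaustive reading fails.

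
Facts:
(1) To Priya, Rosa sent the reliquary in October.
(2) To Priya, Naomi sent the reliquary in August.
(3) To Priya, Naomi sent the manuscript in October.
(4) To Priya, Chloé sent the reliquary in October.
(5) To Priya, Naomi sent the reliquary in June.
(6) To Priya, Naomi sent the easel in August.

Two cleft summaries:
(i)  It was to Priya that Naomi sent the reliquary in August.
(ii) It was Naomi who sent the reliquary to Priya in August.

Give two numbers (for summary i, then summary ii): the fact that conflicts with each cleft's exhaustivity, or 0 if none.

Summary (i) focuses "Priya" (the recipient); background agent = Naomi, thing = the reliquary, setting = in August. No fact matches that background with a different recipient, so 0.
Summary (ii) focuses "Naomi" (the agent); background thing = the reliquary, recipient = Priya, setting = in August. No fact matches that background with a different agent, so 0.

0, 0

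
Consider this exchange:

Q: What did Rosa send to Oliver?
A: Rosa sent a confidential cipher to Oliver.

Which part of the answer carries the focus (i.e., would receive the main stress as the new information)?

a confidential cipher

The wh-word "what" asks about the direct object.
In the answer, "Rosa" and "to Oliver" are given — repeated from the question.
The constituent filling the direct object gap is "a confidential cipher"; that is the focus and would carry nuclear stress.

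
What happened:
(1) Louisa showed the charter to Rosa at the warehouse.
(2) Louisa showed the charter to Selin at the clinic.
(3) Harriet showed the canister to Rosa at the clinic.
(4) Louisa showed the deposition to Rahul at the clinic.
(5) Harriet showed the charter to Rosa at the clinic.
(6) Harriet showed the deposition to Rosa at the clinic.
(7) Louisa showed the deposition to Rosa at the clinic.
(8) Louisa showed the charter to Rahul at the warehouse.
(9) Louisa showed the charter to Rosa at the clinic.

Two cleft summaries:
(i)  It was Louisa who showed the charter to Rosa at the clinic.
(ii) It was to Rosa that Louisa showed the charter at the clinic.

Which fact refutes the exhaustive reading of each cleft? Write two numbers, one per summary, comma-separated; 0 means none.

(i): focus "Louisa". Looking for thing = the charter, recipient = Rosa, setting = at the clinic with some other agent — fact (5) has Harriet there. Refuted.
(ii): focus "Rosa". Looking for agent = Louisa, thing = the charter, setting = at the clinic with some other recipient — fact (2) has Selin there. Refuted.

5, 2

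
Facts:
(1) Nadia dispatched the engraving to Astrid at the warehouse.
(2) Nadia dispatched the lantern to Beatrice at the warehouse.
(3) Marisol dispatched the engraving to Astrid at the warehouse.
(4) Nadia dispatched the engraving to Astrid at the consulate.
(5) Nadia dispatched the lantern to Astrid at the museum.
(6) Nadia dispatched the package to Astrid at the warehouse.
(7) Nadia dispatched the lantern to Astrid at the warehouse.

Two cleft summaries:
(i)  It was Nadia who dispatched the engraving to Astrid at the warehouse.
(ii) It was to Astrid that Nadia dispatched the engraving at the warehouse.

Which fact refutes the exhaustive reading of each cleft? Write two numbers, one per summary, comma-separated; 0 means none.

3, 0

(i): focus "Nadia". Looking for the engraving as thing and Astrid as recipient and at the warehouse as setting with some other agent — fact (3) has Marisol there. Refuted.
(ii): focus "Astrid". No fact shares Nadia as agent and the engraving as thing and at the warehouse as setting with a different recipient. 0.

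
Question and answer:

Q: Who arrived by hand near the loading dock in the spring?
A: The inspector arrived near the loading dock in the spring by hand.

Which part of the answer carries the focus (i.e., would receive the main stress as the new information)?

The wh-word "who" asks about the subject (agent).
In the answer, "by hand", "near the loading dock" and "in the spring" are given — repeated from the question.
The constituent filling the subject (agent) gap is "the inspector"; that is the focus and would carry nuclear stress.

the inspector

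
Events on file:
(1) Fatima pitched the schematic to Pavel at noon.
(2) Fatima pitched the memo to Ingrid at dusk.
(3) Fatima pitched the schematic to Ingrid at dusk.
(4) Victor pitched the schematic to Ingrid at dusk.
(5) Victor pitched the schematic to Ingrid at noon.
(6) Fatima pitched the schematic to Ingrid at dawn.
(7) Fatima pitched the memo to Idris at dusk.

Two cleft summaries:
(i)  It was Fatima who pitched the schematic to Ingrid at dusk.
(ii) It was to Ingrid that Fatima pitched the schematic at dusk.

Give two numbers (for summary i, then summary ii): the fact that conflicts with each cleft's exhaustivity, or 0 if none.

4, 0

(i): focus "Fatima". Looking for the schematic as thing and Ingrid as recipient and at dusk as setting with some other agent — fact (4) has Victor there. Refuted.
(ii): focus "Ingrid". No fact shares Fatima as agent and the schematic as thing and at dusk as setting with a different recipient. 0.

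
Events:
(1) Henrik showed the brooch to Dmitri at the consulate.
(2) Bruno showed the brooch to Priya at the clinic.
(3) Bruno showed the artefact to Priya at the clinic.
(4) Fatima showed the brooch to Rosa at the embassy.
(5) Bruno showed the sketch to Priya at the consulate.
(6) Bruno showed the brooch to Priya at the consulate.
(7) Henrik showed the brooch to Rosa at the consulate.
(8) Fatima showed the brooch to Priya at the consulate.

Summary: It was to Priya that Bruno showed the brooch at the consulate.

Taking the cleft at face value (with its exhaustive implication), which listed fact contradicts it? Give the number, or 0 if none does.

Focus of the cleft: "Priya" (the recipient). Presupposed background: agent = Bruno, thing = the brooch, setting = at the consulate.
Exhaustivity: Priya is the only recipient satisfying that background.
No listed fact matches the background with a different recipient. Exhaustivity holds.

0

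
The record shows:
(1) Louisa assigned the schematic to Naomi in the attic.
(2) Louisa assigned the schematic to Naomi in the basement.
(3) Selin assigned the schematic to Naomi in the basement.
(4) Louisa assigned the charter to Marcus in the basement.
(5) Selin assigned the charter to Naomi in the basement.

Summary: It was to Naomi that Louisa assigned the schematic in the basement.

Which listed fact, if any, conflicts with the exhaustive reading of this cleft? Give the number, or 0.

Focus of the cleft: "Naomi" (the recipient). Presupposed background: same agent, thing, setting (Louisa / the schematic / in the basement).
Exhaustivity: Naomi is the only recipient satisfying that background.
No listed fact matches the background with a different recipient. Exhaustivity holds.

0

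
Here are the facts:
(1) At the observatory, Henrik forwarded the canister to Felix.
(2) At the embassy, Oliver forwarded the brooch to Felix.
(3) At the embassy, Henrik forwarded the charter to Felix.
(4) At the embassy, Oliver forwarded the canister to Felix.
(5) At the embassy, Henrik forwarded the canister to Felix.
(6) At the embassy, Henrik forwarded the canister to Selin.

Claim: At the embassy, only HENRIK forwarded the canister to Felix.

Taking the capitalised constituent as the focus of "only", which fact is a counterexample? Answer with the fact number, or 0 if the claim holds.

Focus (in capitals) is "Henrik" — the agent. "Only" excludes alternative agents while holding fixed thing = the canister, recipient = Felix, setting = at the embassy.
Fact (4) matches on thing = the canister, recipient = Felix, setting = at the embassy, but has agent = Oliver instead. That refutes the claim.

4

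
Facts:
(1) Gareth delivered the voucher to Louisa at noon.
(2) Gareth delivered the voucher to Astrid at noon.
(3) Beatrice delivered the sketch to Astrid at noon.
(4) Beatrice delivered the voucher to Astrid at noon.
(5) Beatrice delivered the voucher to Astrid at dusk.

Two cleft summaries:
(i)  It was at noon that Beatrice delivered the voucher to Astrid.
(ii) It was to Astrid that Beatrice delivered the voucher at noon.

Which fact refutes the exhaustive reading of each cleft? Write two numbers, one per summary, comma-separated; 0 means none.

5, 0

(i): focus "at noon". Looking for agent = Beatrice, thing = the voucher, recipient = Astrid with some other setting — fact (5) has at dusk there. Refuted.
(ii): focus "Astrid". No fact shares agent = Beatrice, thing = the voucher, setting = at noon with a different recipient. 0.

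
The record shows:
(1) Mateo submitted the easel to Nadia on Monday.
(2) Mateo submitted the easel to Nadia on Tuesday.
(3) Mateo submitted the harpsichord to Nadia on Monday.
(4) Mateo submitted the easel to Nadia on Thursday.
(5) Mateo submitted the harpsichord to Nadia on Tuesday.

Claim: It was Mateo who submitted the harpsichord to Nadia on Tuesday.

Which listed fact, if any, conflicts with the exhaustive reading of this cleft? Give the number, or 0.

The cleft puts "Mateo" in focus and presupposes the open proposition with thing = the harpsichord, recipient = Nadia, setting = on Tuesday.
Exhaustivity: Mateo is the only agent satisfying that background.
No listed fact matches the background with a different agent. Exhaustivity holds.

0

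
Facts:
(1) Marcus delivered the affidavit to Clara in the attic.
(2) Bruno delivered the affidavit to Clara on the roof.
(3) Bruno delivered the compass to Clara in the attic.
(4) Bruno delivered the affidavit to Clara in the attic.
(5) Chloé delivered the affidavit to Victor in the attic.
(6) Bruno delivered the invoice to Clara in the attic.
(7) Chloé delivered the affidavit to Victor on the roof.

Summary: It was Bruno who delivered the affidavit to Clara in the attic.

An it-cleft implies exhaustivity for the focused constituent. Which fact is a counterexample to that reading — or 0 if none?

The cleft puts "Bruno" in focus and presupposes the open proposition with same thing, recipient, setting (the affidavit / Clara / in the attic).
The exhaustive reading says no other agent fits that background.
Fact (1) shares the background but with agent = Marcus; exhaustivity is violated.

1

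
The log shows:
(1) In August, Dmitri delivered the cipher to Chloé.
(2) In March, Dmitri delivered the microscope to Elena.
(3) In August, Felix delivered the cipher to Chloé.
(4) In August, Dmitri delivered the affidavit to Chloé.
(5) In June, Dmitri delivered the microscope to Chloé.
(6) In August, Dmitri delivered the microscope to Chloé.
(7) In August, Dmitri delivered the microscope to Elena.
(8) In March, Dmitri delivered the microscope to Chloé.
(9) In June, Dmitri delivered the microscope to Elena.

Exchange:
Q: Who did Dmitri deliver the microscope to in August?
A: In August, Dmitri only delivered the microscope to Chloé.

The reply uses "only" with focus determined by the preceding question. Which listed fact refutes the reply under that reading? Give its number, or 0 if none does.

Answering "Who did ... to ...?" puts focus on the recipient — here, "Chloé".
"Only" then excludes alternative recipients while the background — Dmitri as agent and the microscope as thing and in August as setting — is held fixed.
Fact (7) shares the background with a different recipient (Elena) — counterexample.
(Fact (5) would refute a reading with focus on the setting — but that is not what the question asks.)

7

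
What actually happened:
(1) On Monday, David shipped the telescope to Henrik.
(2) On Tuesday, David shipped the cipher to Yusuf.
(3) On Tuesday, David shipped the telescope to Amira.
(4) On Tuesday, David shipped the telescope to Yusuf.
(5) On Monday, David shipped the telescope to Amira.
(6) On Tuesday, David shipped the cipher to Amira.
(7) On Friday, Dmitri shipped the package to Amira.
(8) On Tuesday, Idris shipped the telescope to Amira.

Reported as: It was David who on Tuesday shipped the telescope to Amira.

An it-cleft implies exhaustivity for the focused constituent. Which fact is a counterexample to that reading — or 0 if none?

8

The cleft puts "David" in focus and presupposes the open proposition with same thing, recipient, setting (the telescope / Amira / on Tuesday).
Exhaustivity: David is the only agent satisfying that background.
Fact (8) shares the background but with agent = Idris; exhaustivity is violated.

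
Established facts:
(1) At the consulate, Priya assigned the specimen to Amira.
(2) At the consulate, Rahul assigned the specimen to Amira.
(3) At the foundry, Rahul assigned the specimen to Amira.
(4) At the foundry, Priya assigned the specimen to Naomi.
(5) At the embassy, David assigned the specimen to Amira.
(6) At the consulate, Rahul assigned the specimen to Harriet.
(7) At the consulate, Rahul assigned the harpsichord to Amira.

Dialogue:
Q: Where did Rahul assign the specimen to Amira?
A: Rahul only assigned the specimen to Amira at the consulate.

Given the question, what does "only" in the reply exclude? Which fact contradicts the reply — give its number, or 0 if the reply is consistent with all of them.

3

The question "Where did ...?" targets the setting, so in the reply the focus falls on "at the consulate".
"Only" then excludes alternative settings while the background — agent = Rahul, thing = the specimen, recipient = Amira — is held fixed.
Fact (3) shares the background with a different setting (at the foundry) — counterexample.
(Fact (6) would refute a reading with focus on the recipient — but that is not what the question asks.)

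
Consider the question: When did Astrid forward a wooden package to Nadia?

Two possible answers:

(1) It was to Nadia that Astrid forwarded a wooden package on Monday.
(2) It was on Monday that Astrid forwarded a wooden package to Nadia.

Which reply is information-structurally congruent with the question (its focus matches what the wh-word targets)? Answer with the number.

2

The question word "when" targets the time.
Option (1) clefts "to Nadia" — the recipient, not what was asked.
Option (2) clefts "on Monday" — that matches what the question asks about.
So the congruent reply is (2).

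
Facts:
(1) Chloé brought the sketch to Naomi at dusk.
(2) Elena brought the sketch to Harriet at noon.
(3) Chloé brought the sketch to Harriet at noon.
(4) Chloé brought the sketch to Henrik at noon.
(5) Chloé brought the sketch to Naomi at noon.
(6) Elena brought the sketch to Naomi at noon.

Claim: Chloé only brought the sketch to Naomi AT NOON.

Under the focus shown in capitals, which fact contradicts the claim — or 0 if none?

The capitals mark "at noon" as focus. So "only" rules out other settings, with the rest (Chloé as agent and the sketch as thing and Naomi as recipient) as background.
Fact (1) matches on Chloé as agent and the sketch as thing and Naomi as recipient, but has setting = at dusk instead. That refutes the claim.

1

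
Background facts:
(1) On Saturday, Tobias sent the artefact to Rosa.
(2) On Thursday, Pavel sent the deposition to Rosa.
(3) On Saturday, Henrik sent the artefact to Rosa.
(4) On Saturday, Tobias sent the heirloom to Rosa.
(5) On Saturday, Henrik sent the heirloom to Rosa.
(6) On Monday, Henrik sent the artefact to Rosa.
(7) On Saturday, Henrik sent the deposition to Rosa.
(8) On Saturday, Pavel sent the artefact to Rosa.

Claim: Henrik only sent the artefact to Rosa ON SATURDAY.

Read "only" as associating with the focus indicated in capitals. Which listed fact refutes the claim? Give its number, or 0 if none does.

Focus (in capitals) is "on Saturday" — the setting. "Only" excludes alternative settings while holding fixed Henrik as agent and the artefact as thing and Rosa as recipient.
Fact (6) shares the background but differs in setting (on Monday) — a counterexample.

6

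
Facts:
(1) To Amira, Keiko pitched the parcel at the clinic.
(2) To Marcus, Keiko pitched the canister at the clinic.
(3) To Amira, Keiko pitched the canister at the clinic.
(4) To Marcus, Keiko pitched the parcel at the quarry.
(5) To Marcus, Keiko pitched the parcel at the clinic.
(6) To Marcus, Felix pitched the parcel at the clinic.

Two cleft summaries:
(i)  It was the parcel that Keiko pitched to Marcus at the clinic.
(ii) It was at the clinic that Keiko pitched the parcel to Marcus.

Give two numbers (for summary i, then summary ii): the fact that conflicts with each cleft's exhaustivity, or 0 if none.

Summary (i) focuses "the parcel" (the thing); background agent = Keiko, recipient = Marcus, setting = at the clinic. Fact (2) matches that background with thing = the canister — refutes (i).
Summary (ii) focuses "at the clinic" (the setting); background agent = Keiko, thing = the parcel, recipient = Marcus. Fact (4) matches that background with setting = at the quarry — refutes (ii).

2, 4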